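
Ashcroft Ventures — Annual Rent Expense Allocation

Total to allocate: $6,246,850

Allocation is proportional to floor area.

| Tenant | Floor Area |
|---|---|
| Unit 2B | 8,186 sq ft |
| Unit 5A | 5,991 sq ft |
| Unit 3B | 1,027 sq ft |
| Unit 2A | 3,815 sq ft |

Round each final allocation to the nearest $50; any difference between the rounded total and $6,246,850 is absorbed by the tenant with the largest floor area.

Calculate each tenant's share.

Unit 2B: $2,688,750 · Unit 5A: $1,967,750 · Unit 3B: $337,300 · Unit 2A: $1,253,050

Total floor area = 19,019.
Raw shares: Unit 2B 8,186/19,019 × $6,246,850 = 2,688,717.29; Unit 5A 5,991/19,019 × $6,246,850 = 1,967,762.68; Unit 3B 1,027/19,019 × $6,246,850 = 337,321.36; Unit 2A 3,815/19,019 × $6,246,850 = 1,253,048.68.
At nearest $50: Unit 2B $2,688,700; Unit 5A $1,967,750; Unit 3B $337,300; Unit 2A $1,253,050. Sum = $6,246,800.
Difference $6,246,850 − $6,246,800 = +$50 applied to largest floor area (Unit 2B): Unit 2B becomes $2,688,750.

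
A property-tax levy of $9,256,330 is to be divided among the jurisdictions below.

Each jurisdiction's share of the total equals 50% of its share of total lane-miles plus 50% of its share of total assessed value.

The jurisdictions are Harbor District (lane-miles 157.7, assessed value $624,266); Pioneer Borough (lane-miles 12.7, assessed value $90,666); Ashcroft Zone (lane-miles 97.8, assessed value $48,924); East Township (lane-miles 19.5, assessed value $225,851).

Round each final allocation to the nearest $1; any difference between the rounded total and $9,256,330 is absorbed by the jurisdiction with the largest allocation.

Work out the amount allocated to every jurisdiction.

Harbor District: $5,456,138 · Pioneer Borough: $628,283 · Ashcroft Zone: $1,802,070 · East Township: $1,369,839

Totals — lane-miles 287.7, assessed value 989,707.
Blended shares (50% lane-miles + 50% assessed value): Harbor District 0.5894; Pioneer Borough 0.0679; Ashcroft Zone 0.1947; East Township 0.1480.
Unrounded shares: Harbor District 5,456,138.26; Pioneer Borough 628,283.28; Ashcroft Zone 1,802,069.75; East Township 1,369,838.71.
After rounding ($1): Harbor District $5,456,138; Pioneer Borough $628,283; Ashcroft Zone $1,802,070; East Township $1,369,839. Sum = $9,256,330.
No rounding difference to absorb.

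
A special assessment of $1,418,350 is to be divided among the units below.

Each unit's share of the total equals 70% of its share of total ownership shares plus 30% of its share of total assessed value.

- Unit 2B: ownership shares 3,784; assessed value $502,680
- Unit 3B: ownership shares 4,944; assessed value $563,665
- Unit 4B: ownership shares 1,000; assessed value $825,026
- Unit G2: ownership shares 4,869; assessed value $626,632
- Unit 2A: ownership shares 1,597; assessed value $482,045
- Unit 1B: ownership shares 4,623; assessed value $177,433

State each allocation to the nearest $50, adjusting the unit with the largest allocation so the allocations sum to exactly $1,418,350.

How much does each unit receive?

Unit 2B: $247,800 | Unit 3B: $311,300 | Unit 4B: $158,200 | Unit G2: $316,100 | Unit 2A: $140,700 | Unit 1B: $244,250

Totals — ownership shares 20,817, assessed value 3,177,481.
Combined weights (70% ownership shares + 30% assessed value): Unit 2B 0.1747; Unit 3B 0.2195; Unit 4B 0.1115; Unit G2 0.2229; Unit 2A 0.0992; Unit 1B 0.1722.
Raw shares: Unit 2B 247,789.14; Unit 3B 311,280.79; Unit 4B 158,175.40; Unit G2 316,135.82; Unit 2A 140,719.18; Unit 1B 244,249.67.
At nearest $50: Unit 2B $247,800; Unit 3B $311,300; Unit 4B $158,200; Unit G2 $316,150; Unit 2A $140,700; Unit 1B $244,250. Sum = $1,418,400.
Difference $1,418,350 − $1,418,400 = −$50 applied to largest allocation (Unit G2): Unit G2 becomes $316,100.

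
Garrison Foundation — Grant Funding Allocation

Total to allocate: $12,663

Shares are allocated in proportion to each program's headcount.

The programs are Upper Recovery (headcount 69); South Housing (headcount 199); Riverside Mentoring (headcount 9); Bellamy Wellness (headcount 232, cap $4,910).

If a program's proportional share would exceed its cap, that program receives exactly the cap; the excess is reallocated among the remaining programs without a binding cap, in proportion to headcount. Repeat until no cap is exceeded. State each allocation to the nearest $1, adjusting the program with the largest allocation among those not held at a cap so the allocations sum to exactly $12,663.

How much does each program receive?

Upper Recovery: $1,931 | South Housing: $5,570 | Riverside Mentoring: $252 | Bellamy Wellness: $4,910

Headcount total: 509.
Proportional shares (ignoring caps): Upper Recovery 1,716.60; South Housing 4,950.76; Riverside Mentoring 223.90; Bellamy Wellness 5,771.74.
Cap binds for Bellamy Wellness ($4,910); balance $7,753 reallocated over remaining headcount 277.
Shares after redistribution: Upper Recovery 1,931.25 → $1,931; South Housing 5,569.84 → $5,570; Riverside Mentoring 251.90 → $252.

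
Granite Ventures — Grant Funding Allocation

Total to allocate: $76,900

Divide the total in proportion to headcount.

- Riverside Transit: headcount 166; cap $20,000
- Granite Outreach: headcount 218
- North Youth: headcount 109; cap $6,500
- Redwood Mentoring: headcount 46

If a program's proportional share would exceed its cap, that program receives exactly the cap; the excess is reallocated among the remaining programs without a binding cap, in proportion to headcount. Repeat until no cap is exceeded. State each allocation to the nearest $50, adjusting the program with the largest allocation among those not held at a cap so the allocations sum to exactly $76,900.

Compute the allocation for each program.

Combined headcount = 539.
Proportional shares (ignoring caps): Riverside Transit 23,683.49; Granite Outreach 31,102.41; North Youth 15,551.21; Redwood Mentoring 6,562.89.
Held at cap: Riverside Transit ($20,000), North Youth ($6,500); residual $50,400 reallocated over remaining headcount 264.
Shares after redistribution: Granite Outreach 41,618.18 → $41,600; Redwood Mentoring 8,781.82 → $8,800.

Riverside Transit: $20,000 | Granite Outreach: $41,600 | North Youth: $6,500 | Redwood Mentoring: $8,800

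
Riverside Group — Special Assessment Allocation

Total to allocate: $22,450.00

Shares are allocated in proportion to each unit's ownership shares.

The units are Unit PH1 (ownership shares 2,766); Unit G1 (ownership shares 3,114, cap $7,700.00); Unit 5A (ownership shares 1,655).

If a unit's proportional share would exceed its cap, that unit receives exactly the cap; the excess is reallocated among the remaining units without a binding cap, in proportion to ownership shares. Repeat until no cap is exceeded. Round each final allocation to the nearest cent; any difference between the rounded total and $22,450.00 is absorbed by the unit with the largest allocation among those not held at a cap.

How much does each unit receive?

Unit PH1: $9,228.34 · Unit G1: $7,700.00 · Unit 5A: $5,521.66

Sum of ownership shares: 7,535.
Unconstrained shares: Unit PH1 8,241.1015; Unit G1 9,277.9429; Unit 5A 4,930.9555.
Cap binds for Unit G1 ($7,700.00); remaining pool $14,750.00 reallocated over remaining ownership shares 4,421.
Remaining shares: Unit PH1 9,228.3420 → $9,228.34; Unit 5A 5,521.6580 → $5,521.66.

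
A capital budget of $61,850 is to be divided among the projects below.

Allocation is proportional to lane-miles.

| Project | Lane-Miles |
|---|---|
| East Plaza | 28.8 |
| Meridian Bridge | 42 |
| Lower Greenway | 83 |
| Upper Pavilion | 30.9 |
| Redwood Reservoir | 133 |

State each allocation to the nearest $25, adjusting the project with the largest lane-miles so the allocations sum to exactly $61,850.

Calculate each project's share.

East Plaza: $5,600; Meridian Bridge: $8,175; Lower Greenway: $16,150; Upper Pavilion: $6,025; Redwood Reservoir: $25,900

Total lane-miles = 28.8 + 42 + 83 + 30.9 + 133 = 317.7.
Pro-rata amounts: East Plaza 5,606.80; Meridian Bridge 8,176.58; Lower Greenway 16,158.48; Upper Pavilion 6,015.63; Redwood Reservoir 25,892.51.
At nearest $25: East Plaza $5,600; Meridian Bridge $8,175; Lower Greenway $16,150; Upper Pavilion $6,025; Redwood Reservoir $25,900. Sum = $61,850.
Rounded total matches; no reconciliation needed.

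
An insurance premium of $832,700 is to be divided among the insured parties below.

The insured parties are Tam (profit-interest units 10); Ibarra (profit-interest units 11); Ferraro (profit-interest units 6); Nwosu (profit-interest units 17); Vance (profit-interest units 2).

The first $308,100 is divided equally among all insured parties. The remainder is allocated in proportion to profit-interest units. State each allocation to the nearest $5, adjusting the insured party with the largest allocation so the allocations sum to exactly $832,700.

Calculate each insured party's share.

$308,100 shared equally gives $61,620 per insured party.
Remainder $524,600 by profit-interest units (total 46): Tam 114,043.48 → $114,045; Ibarra 125,447.83 → $125,450; Ferraro 68,426.09 → $68,425; Nwosu 193,873.91 → $193,875; Vance 22,808.70 → $22,810.
Rounding difference −$5 on remainder applied to Nwosu.
Totals: Tam $61,620 + $114,045 = $175,665; Ibarra $61,620 + $125,450 = $187,070; Ferraro $61,620 + $68,425 = $130,045; Nwosu $61,620 + $193,870 = $255,490; Vance $61,620 + $22,810 = $84,430.

Tam: $175,665 | Ibarra: $187,070 | Ferraro: $130,045 | Nwosu: $255,490 | Vance: $84,430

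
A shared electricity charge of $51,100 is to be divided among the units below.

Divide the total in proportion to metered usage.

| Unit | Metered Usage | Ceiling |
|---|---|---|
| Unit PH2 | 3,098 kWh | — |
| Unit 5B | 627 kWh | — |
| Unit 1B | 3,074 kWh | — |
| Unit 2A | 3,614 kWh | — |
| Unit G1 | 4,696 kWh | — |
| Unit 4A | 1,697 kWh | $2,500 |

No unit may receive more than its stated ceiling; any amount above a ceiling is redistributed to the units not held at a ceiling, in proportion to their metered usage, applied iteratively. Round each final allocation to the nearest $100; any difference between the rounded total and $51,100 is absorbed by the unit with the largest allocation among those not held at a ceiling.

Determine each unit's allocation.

Unit PH2: $10,000 | Unit 5B: $2,000 | Unit 1B: $9,900 | Unit 2A: $11,600 | Unit G1: $15,100 | Unit 4A: $2,500

Metered usage total: 16,806.
Pro-rata shares before constraints: Unit PH2 9,419.72; Unit 5B 1,906.44; Unit 1B 9,346.75; Unit 2A 10,988.66; Unit G1 14,278.57; Unit 4A 5,159.87.
Capped: Unit 4A ($2,500); balance $48,600 reallocated over remaining metered usage 15,109.
Redistributed shares: Unit PH2 9,965.11 → $10,000; Unit 5B 2,016.82 → $2,000; Unit 1B 9,887.91 → $9,900; Unit 2A 11,624.89 → $11,600; Unit G1 15,105.28 → $15,100.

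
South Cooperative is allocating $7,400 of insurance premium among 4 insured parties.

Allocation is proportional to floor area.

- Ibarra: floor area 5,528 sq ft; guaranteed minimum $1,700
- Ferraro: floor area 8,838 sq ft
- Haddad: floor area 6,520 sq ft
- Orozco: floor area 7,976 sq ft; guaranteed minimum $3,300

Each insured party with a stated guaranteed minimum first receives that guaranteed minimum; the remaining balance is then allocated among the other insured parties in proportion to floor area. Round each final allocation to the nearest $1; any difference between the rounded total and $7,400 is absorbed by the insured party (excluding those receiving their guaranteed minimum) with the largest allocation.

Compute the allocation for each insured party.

Minimums first: Ibarra $1,700; Orozco $3,300. Remaining pool $2,400.
Remaining pool split over remaining floor area 15,358: Ferraro 1,381.12 → $1,381; Haddad 1,018.88 → $1,019.

Ibarra: $1,700 · Ferraro: $1,381 · Haddad: $1,019 · Orozco: $3,300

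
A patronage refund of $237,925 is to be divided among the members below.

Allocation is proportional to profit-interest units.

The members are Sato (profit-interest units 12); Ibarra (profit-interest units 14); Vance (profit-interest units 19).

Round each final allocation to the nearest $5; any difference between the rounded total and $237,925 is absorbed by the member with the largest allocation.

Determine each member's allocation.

Sato: $63,445 | Ibarra: $74,020 | Vance: $100,460

Profit-interest units total: 45.
Raw shares: Sato 12/45 × $237,925 = 63,446.67; Ibarra 14/45 × $237,925 = 74,021.11; Vance 19/45 × $237,925 = 100,457.22.
At nearest $5: Sato $63,445; Ibarra $74,020; Vance $100,455. Sum = $237,920.
Difference $237,925 − $237,920 = +$5 applied to largest allocation (Vance): Vance becomes $100,460.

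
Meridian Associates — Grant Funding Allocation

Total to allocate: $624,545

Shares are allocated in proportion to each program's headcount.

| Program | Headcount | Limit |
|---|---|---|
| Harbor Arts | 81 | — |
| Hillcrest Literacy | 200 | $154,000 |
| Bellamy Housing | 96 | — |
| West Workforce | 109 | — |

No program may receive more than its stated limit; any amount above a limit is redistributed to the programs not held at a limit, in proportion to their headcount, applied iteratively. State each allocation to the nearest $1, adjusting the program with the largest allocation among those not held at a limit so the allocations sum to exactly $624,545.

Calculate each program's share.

Combined headcount = 486.
Proportional shares (ignoring caps): Harbor Arts 104,090.83; Hillcrest Literacy 257,014.40; Bellamy Housing 123,366.91; West Workforce 140,072.85.
Cap binds for Hillcrest Literacy ($154,000); remaining pool $470,545 reallocated over remaining headcount 286.
Remaining shares: Harbor Arts 133,266.24 → $133,266; Bellamy Housing 157,945.17 → $157,945; West Workforce 179,333.58 → $179,334.

Harbor Arts: $133,266 · Hillcrest Literacy: $154,000 · Bellamy Housing: $157,945 · West Workforce: $179,334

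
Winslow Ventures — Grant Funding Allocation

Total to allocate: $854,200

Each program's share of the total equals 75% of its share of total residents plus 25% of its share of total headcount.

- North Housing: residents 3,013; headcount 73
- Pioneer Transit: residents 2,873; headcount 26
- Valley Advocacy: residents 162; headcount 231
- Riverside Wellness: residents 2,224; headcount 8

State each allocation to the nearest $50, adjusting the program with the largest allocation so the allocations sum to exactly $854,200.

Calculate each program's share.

North Housing: $279,450 · Pioneer Transit: $238,950 · Valley Advocacy: $158,500 · Riverside Wellness: $177,300

Totals — residents 8,272, headcount 338.
Composite weights (75% residents + 25% headcount): North Housing 0.3272; Pioneer Transit 0.2797; Valley Advocacy 0.1855; Riverside Wellness 0.2076.
Pro-rata amounts: North Housing 279,472.62; Pioneer Transit 238,935.08; Valley Advocacy 158,493.47; Riverside Wellness 177,298.83.
Rounded to nearest $50: North Housing $279,450; Pioneer Transit $238,950; Valley Advocacy $158,500; Riverside Wellness $177,300. Sum = $854,200.
Rounded total matches; no reconciliation needed.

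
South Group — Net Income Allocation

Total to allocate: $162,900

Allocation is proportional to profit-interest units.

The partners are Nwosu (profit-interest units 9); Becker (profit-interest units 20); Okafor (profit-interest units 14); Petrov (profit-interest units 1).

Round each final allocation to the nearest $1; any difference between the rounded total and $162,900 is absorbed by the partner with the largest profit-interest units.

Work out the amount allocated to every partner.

Combined profit-interest units = 44.
Unrounded shares: Nwosu 9/44 × $162,900 = 33,320.45; Becker 20/44 × $162,900 = 74,045.45; Okafor 14/44 × $162,900 = 51,831.82; Petrov 1/44 × $162,900 = 3,702.27.
Rounded to nearest $1: Nwosu $33,320; Becker $74,045; Okafor $51,832; Petrov $3,702. Sum = $162,899.
Difference $162,900 − $162,899 = +$1 applied to largest profit-interest units (Becker): Becker becomes $74,046.

Nwosu: $33,320 · Becker: $74,046 · Okafor: $51,832 · Petrov: $3,702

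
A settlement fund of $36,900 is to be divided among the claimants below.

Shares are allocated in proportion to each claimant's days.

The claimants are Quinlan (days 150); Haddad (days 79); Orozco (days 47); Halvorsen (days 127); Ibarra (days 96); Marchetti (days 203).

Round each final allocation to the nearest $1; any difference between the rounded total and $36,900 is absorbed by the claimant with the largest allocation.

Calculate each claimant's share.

Sum of days: 702.
Raw shares: Quinlan 150/702 × $36,900 = 7,884.62; Haddad 79/702 × $36,900 = 4,152.56; Orozco 47/702 × $36,900 = 2,470.51; Halvorsen 127/702 × $36,900 = 6,675.64; Ibarra 96/702 × $36,900 = 5,046.15; Marchetti 203/702 × $36,900 = 10,670.51.
After rounding ($1): Quinlan $7,885; Haddad $4,153; Orozco $2,471; Halvorsen $6,676; Ibarra $5,046; Marchetti $10,671. Sum = $36,902.
Difference $36,900 − $36,902 = −$2 applied to largest allocation (Marchetti): Marchetti becomes $10,669.

Quinlan: $7,885 | Haddad: $4,153 | Orozco: $2,471 | Halvorsen: $6,676 | Ibarra: $5,046 | Marchetti: $10,669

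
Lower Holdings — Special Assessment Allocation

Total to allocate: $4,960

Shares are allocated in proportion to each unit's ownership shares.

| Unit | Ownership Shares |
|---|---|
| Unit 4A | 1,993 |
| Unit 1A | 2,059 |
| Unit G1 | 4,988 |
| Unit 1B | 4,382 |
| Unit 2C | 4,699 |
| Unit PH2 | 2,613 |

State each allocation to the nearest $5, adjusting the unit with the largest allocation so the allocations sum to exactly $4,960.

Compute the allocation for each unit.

Total ownership shares = 20,734.
Unrounded shares: Unit 4A 1,993/20,734 × $4,960 = 476.77; Unit 1A 2,059/20,734 × $4,960 = 492.56; Unit G1 4,988/20,734 × $4,960 = 1,193.23; Unit 1B 4,382/20,734 × $4,960 = 1,048.26; Unit 2C 4,699/20,734 × $4,960 = 1,124.10; Unit PH2 2,613/20,734 × $4,960 = 625.08.
After rounding ($5): Unit 4A $475; Unit 1A $495; Unit G1 $1,195; Unit 1B $1,050; Unit 2C $1,125; Unit PH2 $625. Sum = $4,965.
Difference $4,960 − $4,965 = −$5 applied to largest allocation (Unit G1): Unit G1 becomes $1,190.

Unit 4A: $475; Unit 1A: $495; Unit G1: $1,190; Unit 1B: $1,050; Unit 2C: $1,125; Unit PH2: $625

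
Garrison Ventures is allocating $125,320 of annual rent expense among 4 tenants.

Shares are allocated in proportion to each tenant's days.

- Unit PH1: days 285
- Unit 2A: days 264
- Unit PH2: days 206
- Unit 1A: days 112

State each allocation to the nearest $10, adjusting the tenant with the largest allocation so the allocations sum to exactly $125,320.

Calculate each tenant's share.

Total days = 867.
Raw shares: Unit PH1 285/867 × $125,320 = 41,195.16; Unit 2A 264/867 × $125,320 = 38,159.72; Unit PH2 206/867 × $125,320 = 29,776.15; Unit 1A 112/867 × $125,320 = 16,188.97.
At nearest $10: Unit PH1 $41,200; Unit 2A $38,160; Unit PH2 $29,780; Unit 1A $16,190. Sum = $125,330.
Difference $125,320 − $125,330 = −$10 applied to largest allocation (Unit PH1): Unit PH1 becomes $41,190.

Unit PH1: $41,190 | Unit 2A: $38,160 | Unit PH2: $29,780 | Unit 1A: $16,190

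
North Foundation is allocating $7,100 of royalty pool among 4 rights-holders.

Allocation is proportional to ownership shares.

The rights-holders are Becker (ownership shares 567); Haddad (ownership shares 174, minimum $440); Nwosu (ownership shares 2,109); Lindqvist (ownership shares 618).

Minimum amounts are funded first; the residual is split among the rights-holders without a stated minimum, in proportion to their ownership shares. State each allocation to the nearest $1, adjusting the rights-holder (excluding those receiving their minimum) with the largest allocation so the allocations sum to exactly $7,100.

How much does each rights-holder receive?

Guaranteed amounts: Haddad $440. Balance $6,660.
Balance split over remaining ownership shares 3,294: Becker 1,146.39 → $1,146; Nwosu 4,264.10 → $4,264; Lindqvist 1,249.51 → $1,250.

Becker: $1,146 | Haddad: $440 | Nwosu: $4,264 | Lindqvist: $1,250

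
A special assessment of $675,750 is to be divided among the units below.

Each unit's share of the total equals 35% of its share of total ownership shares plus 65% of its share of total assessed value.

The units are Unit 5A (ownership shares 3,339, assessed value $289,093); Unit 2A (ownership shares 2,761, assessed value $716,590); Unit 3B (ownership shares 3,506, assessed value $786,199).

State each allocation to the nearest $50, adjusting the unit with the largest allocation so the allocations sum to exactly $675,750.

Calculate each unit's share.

Unit 5A: $153,050 · Unit 2A: $243,650 · Unit 3B: $279,050

Ownership shares total 9,606; assessed value total 1,791,882.
Composite weights (35% ownership shares + 65% assessed value): Unit 5A 0.2265; Unit 2A 0.3605; Unit 3B 0.4129.
Unrounded shares: Unit 5A 153,074.94; Unit 2A 243,634.59; Unit 3B 279,040.48.
After rounding ($50): Unit 5A $153,050; Unit 2A $243,650; Unit 3B $279,050. Sum = $675,750.
Rounded total matches; no reconciliation needed.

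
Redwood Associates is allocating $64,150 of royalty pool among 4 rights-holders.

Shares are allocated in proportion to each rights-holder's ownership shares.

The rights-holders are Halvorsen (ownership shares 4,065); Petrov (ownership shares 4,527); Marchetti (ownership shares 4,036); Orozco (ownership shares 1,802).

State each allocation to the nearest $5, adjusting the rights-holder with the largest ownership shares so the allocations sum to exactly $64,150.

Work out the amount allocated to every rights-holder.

Total ownership shares = 14,430.
Raw shares: Halvorsen 4,065/14,430 × $64,150 = 18,071.36; Petrov 4,527/14,430 × $64,150 = 20,125.23; Marchetti 4,036/14,430 × $64,150 = 17,942.44; Orozco 1,802/14,430 × $64,150 = 8,010.97.
Rounded to nearest $5: Halvorsen $18,070; Petrov $20,125; Marchetti $17,940; Orozco $8,010. Sum = $64,145.
Difference $64,150 − $64,145 = +$5 applied to largest ownership shares (Petrov): Petrov becomes $20,130.

Halvorsen: $18,070; Petrov: $20,130; Marchetti: $17,940; Orozco: $8,010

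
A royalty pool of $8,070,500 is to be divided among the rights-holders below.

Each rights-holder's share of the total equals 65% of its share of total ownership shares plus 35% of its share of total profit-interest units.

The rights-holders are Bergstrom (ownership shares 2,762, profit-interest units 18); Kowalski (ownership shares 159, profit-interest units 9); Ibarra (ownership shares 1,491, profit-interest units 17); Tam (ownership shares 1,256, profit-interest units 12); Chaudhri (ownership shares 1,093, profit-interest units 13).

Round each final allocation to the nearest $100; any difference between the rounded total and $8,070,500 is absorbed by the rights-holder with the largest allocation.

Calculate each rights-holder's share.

Bergstrom: $2,879,900 | Kowalski: $491,800 | Ibarra: $1,852,800 | Tam: $1,465,800 | Chaudhri: $1,380,200

Ownership shares total 6,761; profit-interest units total 69.
Combined weights (65% ownership shares + 35% profit-interest units): Bergstrom 0.3568; Kowalski 0.0609; Ibarra 0.2296; Tam 0.1816; Chaudhri 0.1710.
Raw shares: Bergstrom 2,879,893.28; Kowalski 491,803.15; Ibarra 1,852,793.62; Tam 1,465,771.74; Chaudhri 1,380,238.20.
Rounded to nearest $100: Bergstrom $2,879,900; Kowalski $491,800; Ibarra $1,852,800; Tam $1,465,800; Chaudhri $1,380,200. Sum = $8,070,500.
Rounded total matches; no reconciliation needed.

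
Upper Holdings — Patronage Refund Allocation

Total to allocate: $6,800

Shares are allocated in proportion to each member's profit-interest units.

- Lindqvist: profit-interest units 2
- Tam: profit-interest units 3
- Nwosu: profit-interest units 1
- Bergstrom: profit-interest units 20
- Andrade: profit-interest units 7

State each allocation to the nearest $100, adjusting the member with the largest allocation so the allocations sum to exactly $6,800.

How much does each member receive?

Combined profit-interest units = 33.
Unrounded shares: Lindqvist 2/33 × $6,800 = 412.12; Tam 3/33 × $6,800 = 618.18; Nwosu 1/33 × $6,800 = 206.06; Bergstrom 20/33 × $6,800 = 4,121.21; Andrade 7/33 × $6,800 = 1,442.42.
At nearest $100: Lindqvist $400; Tam $600; Nwosu $200; Bergstrom $4,100; Andrade $1,400. Sum = $6,700.
Difference $6,800 − $6,700 = +$100 applied to largest allocation (Bergstrom): Bergstrom becomes $4,200.

Lindqvist: $400; Tam: $600; Nwosu: $200; Bergstrom: $4,200; Andrade: $1,400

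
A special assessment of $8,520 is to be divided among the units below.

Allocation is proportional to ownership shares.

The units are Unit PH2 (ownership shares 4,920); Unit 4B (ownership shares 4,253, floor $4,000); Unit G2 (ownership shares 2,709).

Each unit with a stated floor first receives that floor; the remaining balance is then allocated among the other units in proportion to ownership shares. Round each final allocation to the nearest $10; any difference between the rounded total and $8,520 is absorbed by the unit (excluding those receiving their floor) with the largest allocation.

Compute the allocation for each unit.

Unit PH2: $2,910 · Unit 4B: $4,000 · Unit G2: $1,610

Guaranteed amounts: Unit 4B $4,000. Remaining pool $4,520.
Remaining pool split over remaining ownership shares 7,629: Unit PH2 2,914.98 → $2,910; Unit G2 1,605.02 → $1,610.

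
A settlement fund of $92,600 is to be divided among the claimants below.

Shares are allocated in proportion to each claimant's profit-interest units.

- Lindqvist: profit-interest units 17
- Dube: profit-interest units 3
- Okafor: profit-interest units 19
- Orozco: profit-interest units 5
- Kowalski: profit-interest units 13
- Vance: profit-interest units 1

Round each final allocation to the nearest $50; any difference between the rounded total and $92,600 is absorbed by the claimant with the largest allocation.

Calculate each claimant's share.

Profit-interest units total: 58.
Raw shares: Lindqvist 17/58 × $92,600 = 27,141.38; Dube 3/58 × $92,600 = 4,789.66; Okafor 19/58 × $92,600 = 30,334.48; Orozco 5/58 × $92,600 = 7,982.76; Kowalski 13/58 × $92,600 = 20,755.17; Vance 1/58 × $92,600 = 1,596.55.
After rounding ($50): Lindqvist $27,150; Dube $4,800; Okafor $30,350; Orozco $8,000; Kowalski $20,750; Vance $1,600. Sum = $92,650.
Difference $92,600 − $92,650 = −$50 applied to largest allocation (Okafor): Okafor becomes $30,300.

Lindqvist: $27,150; Dube: $4,800; Okafor: $30,300; Orozco: $8,000; Kowalski: $20,750; Vance: $1,600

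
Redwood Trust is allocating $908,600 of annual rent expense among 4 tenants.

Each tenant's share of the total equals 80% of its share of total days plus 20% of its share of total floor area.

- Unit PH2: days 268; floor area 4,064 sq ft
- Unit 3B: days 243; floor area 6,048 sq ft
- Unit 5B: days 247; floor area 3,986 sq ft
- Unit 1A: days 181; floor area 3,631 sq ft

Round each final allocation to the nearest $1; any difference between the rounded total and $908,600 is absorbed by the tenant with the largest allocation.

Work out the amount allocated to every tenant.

Unit PH2: $249,114 · Unit 3B: $250,098 · Unit 5B: $232,059 · Unit 1A: $177,329

Totals — days 939, floor area 17,729.
Combined weights (80% days + 20% floor area): Unit PH2 0.2742; Unit 3B 0.2753; Unit 5B 0.2554; Unit 1A 0.1952.
Raw shares: Unit PH2 249,114.31; Unit 3B 250,097.56; Unit 5B 232,058.72; Unit 1A 177,329.41.
After rounding ($1): Unit PH2 $249,114; Unit 3B $250,098; Unit 5B $232,059; Unit 1A $177,329. Sum = $908,600.
Rounded total matches; no reconciliation needed.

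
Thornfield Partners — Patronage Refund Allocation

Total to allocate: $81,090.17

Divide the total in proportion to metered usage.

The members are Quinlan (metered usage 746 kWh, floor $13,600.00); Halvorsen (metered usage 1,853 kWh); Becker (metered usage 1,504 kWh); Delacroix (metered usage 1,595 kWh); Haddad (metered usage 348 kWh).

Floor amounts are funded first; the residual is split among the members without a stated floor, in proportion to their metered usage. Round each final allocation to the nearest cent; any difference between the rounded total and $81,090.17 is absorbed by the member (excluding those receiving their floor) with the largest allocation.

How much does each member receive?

Quinlan: $13,600.00 | Halvorsen: $23,596.09 | Becker: $19,151.93 | Delacroix: $20,310.72 | Haddad: $4,431.43

Fund the minimums — Quinlan $13,600.00. Residual $67,490.17.
Residual split over remaining metered usage 5,300: Halvorsen 23,596.0915 → $23,596.09; Becker 19,151.9275 → $19,151.93; Delacroix 20,310.7210 → $20,310.72; Haddad 4,431.4300 → $4,431.43.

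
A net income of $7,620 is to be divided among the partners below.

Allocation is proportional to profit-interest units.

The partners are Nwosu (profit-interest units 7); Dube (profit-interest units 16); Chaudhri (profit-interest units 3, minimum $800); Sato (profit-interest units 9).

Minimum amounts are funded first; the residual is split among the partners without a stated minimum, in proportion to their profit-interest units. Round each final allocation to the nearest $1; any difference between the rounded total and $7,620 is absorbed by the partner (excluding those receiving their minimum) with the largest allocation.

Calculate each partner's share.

Fund the minimums — Chaudhri $800. Remaining pool $6,820.
Remaining pool split over remaining profit-interest units 32: Nwosu 1,491.88 → $1,492; Dube 3,410.00 → $3,410; Sato 1,918.12 → $1,918.

Nwosu: $1,492; Dube: $3,410; Chaudhri: $800; Sato: $1,918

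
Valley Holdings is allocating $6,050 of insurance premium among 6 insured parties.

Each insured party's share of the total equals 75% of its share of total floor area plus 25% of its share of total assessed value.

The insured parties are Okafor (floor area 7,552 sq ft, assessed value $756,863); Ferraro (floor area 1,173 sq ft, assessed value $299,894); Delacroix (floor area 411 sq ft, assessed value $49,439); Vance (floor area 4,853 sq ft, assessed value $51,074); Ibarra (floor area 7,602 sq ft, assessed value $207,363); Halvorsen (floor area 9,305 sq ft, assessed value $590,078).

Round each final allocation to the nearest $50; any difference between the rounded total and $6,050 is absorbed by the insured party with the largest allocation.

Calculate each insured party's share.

Floor area total 30,896; assessed value total 1,954,711.
Combined weights (75% floor area + 25% assessed value): Okafor 0.2801; Ferraro 0.0668; Delacroix 0.0163; Vance 0.1243; Ibarra 0.2111; Halvorsen 0.3013.
Unrounded shares: Okafor 1,694.75; Ferraro 404.32; Delacroix 98.62; Vance 752.25; Ibarra 1,276.91; Halvorsen 1,823.15.
At nearest $50: Okafor $1,700; Ferraro $400; Delacroix $100; Vance $750; Ibarra $1,300; Halvorsen $1,800. Sum = $6,050.
No rounding difference to absorb.

Okafor: $1,700 · Ferraro: $400 · Delacroix: $100 · Vance: $750 · Ibarra: $1,300 · Halvorsen: $1,800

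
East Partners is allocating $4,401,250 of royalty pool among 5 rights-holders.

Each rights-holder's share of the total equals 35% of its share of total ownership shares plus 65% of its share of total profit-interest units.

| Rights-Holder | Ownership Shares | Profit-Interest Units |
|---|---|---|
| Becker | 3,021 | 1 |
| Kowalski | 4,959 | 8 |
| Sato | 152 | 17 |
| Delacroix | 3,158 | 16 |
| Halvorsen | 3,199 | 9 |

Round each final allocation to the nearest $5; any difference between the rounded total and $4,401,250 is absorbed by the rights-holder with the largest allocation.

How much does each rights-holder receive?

Becker: $377,280 · Kowalski: $975,985 · Sato: $969,765 · Delacroix: $1,233,260 · Halvorsen: $844,960

Totals — ownership shares 14,489, profit-interest units 51.
Composite weights (35% ownership shares + 65% profit-interest units): Becker 0.0857; Kowalski 0.2218; Sato 0.2203; Delacroix 0.2802; Halvorsen 0.1920.
Proportional shares: Becker 377,280.21; Kowalski 975,984.49; Sato 969,764.46; Delacroix 1,233,261.18; Halvorsen 844,959.66.
At nearest $5: Becker $377,280; Kowalski $975,985; Sato $969,765; Delacroix $1,233,260; Halvorsen $844,960. Sum = $4,401,250.
No rounding difference to absorb.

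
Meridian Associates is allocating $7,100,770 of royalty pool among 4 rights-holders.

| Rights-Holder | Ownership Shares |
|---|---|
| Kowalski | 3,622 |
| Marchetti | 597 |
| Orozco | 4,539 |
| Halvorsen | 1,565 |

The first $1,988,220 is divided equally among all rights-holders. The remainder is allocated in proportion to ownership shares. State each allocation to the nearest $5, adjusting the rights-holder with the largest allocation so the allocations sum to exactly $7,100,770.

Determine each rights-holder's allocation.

$1,988,220 shared equally gives $497,055 per rights-holder.
Remainder $5,112,550 by ownership shares (total 10,323): Kowalski 1,793,825.06 → $1,793,825; Marchetti 295,669.12 → $295,670; Orozco 2,247,976.79 → $2,247,975; Halvorsen 775,079.02 → $775,080.
Totals: Kowalski $497,055 + $1,793,825 = $2,290,880; Marchetti $497,055 + $295,670 = $792,725; Orozco $497,055 + $2,247,975 = $2,745,030; Halvorsen $497,055 + $775,080 = $1,272,135.

Kowalski: $2,290,880; Marchetti: $792,725; Orozco: $2,745,030; Halvorsen: $1,272,135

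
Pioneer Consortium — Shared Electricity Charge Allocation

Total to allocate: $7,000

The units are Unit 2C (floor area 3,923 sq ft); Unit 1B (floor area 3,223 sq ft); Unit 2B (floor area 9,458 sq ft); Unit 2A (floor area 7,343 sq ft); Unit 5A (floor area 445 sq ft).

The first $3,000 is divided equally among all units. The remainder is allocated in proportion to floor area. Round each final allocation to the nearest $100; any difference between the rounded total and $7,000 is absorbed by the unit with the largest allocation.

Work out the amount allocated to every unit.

Equal tier: $3,000 ÷ 5 = $600 apiece.
Remainder $4,000 by floor area (total 24,392): Unit 2C 643.33 → $600; Unit 1B 528.53 → $500; Unit 2B 1,551.00 → $1,600; Unit 2A 1,204.17 → $1,200; Unit 5A 72.97 → $100.
Totals: Unit 2C $600 + $600 = $1,200; Unit 1B $600 + $500 = $1,100; Unit 2B $600 + $1,600 = $2,200; Unit 2A $600 + $1,200 = $1,800; Unit 5A $600 + $100 = $700.

Unit 2C: $1,200 | Unit 1B: $1,100 | Unit 2B: $2,200 | Unit 2A: $1,800 | Unit 5A: $700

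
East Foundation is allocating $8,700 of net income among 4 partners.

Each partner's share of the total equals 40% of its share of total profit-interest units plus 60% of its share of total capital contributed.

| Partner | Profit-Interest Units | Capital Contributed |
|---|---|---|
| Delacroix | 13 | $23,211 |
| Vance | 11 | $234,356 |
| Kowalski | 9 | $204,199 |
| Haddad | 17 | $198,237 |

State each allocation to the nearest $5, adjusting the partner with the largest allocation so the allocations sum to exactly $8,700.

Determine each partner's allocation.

Profit-interest units total 50; capital contributed total 660,003.
Composite weights (40% profit-interest units + 60% capital contributed): Delacroix 0.1251; Vance 0.3010; Kowalski 0.2576; Haddad 0.3162.
Unrounded shares: Delacroix 1,088.38; Vance 2,619.13; Kowalski 2,241.42; Haddad 2,751.07.
At nearest $5: Delacroix $1,090; Vance $2,620; Kowalski $2,240; Haddad $2,750. Sum = $8,700.
Sum already equals the total — no adjustment.

Delacroix: $1,090 · Vance: $2,620 · Kowalski: $2,240 · Haddad: $2,750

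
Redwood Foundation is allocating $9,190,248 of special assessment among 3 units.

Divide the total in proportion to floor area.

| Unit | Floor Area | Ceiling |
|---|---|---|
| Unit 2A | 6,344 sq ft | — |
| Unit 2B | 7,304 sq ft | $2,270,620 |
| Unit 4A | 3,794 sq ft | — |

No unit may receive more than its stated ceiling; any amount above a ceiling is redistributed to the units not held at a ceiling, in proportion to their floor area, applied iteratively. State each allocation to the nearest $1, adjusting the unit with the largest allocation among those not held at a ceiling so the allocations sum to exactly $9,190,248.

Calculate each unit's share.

Sum of floor area: 17,442.
Proportional shares (ignoring caps): Unit 2A 3,342,674.77; Unit 2B 3,848,501.97; Unit 4A 1,999,071.26.
Cap binds for Unit 2B ($2,270,620); balance $6,919,628 reallocated over remaining floor area 10,138.
Redistributed shares: Unit 2A 4,330,057.21 → $4,330,057; Unit 4A 2,589,570.79 → $2,589,571.

Unit 2A: $4,330,057; Unit 2B: $2,270,620; Unit 4A: $2,589,571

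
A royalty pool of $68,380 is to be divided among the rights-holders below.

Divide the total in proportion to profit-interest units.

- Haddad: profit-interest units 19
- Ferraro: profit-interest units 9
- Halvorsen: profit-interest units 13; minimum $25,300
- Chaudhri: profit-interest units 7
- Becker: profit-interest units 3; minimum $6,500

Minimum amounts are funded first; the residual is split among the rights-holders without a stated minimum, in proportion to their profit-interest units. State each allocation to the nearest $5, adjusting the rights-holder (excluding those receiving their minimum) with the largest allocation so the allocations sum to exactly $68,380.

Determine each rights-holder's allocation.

Fund the minimums — Halvorsen $25,300; Becker $6,500. Remaining pool $36,580.
Remaining pool split over remaining profit-interest units 35: Haddad 19,857.71 → $19,860; Ferraro 9,406.29 → $9,405; Chaudhri 7,316.00 → $7,315.

Haddad: $19,860 · Ferraro: $9,405 · Halvorsen: $25,300 · Chaudhri: $7,315 · Becker: $6,500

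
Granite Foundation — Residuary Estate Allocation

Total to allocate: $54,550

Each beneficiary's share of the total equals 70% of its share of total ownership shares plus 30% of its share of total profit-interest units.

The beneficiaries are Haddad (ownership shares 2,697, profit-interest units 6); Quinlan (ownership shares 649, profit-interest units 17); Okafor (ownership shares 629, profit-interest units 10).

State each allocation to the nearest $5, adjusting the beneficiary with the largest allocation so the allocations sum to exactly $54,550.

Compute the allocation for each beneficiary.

Totals — ownership shares 3,975, profit-interest units 33.
Combined weights (70% ownership shares + 30% profit-interest units): Haddad 0.5295; Quinlan 0.2688; Okafor 0.2017.
Proportional shares: Haddad 28,883.62; Quinlan 14,664.94; Okafor 11,001.45.
After rounding ($5): Haddad $28,885; Quinlan $14,665; Okafor $11,000. Sum = $54,550.
Rounded total matches; no reconciliation needed.

Haddad: $28,885; Quinlan: $14,665; Okafor: $11,000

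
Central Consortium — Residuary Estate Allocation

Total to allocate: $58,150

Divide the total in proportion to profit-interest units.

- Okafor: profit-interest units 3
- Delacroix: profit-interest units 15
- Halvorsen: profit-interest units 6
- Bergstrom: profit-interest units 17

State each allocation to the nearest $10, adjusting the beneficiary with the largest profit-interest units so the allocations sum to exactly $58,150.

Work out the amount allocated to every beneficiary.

Profit-interest units total: 41.
Unrounded shares: Okafor 3/41 × $58,150 = 4,254.88; Delacroix 15/41 × $58,150 = 21,274.39; Halvorsen 6/41 × $58,150 = 8,509.76; Bergstrom 17/41 × $58,150 = 24,110.98.
At nearest $10: Okafor $4,250; Delacroix $21,270; Halvorsen $8,510; Bergstrom $24,110. Sum = $58,140.
Difference $58,150 − $58,140 = +$10 applied to largest profit-interest units (Bergstrom): Bergstrom becomes $24,120.

Okafor: $4,250 | Delacroix: $21,270 | Halvorsen: $8,510 | Bergstrom: $24,120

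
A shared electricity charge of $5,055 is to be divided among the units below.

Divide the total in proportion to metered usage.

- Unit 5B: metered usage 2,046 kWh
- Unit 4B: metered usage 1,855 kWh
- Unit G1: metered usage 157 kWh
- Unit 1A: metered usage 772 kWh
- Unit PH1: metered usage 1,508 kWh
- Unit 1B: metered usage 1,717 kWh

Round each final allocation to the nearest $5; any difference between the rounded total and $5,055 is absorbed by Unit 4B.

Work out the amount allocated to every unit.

Unit 5B: $1,285 · Unit 4B: $1,160 · Unit G1: $100 · Unit 1A: $485 · Unit PH1: $945 · Unit 1B: $1,080

Metered usage total: 8,055.
Raw shares: Unit 5B 2,046/8,055 × $5,055 = 1,283.99; Unit 4B 1,855/8,055 × $5,055 = 1,164.12; Unit G1 157/8,055 × $5,055 = 98.53; Unit 1A 772/8,055 × $5,055 = 484.48; Unit PH1 1,508/8,055 × $5,055 = 946.36; Unit 1B 1,717/8,055 × $5,055 = 1,077.52.
At nearest $5: Unit 5B $1,285; Unit 4B $1,165; Unit G1 $100; Unit 1A $485; Unit PH1 $945; Unit 1B $1,080. Sum = $5,060.
Difference $5,055 − $5,060 = −$5 applied to Unit 4B: Unit 4B becomes $1,160.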